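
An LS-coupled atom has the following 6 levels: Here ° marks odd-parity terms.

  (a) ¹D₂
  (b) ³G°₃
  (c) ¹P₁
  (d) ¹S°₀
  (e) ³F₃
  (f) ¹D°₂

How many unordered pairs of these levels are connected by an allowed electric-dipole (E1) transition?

4

(a)–(b): forbidden (ΔS, ΔL).
(a)–(c): forbidden (parity).
(a)–(d): forbidden (ΔL, ΔJ).
(a)–(e): forbidden (parity, ΔS).
(a)–(f): allowed.
(b)–(c): forbidden (ΔS, ΔL, ΔJ).
(b)–(d): forbidden (parity, ΔS, ΔL, ΔJ).
(b)–(e): allowed.
(b)–(f): forbidden (parity, ΔS, ΔL).
(c)–(d): allowed.
(c)–(e): forbidden (parity, ΔS, ΔL, ΔJ).
(c)–(f): allowed.
(d)–(e): forbidden (ΔS, ΔL, ΔJ).
(d)–(f): forbidden (parity, ΔL, ΔJ).
(e)–(f): forbidden (ΔS).
Allowed pairs: 4 of 15.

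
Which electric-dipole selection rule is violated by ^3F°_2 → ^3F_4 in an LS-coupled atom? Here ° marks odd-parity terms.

Initial level: S=1, L=3, J=2, parity odd. Final level: S=1, L=3, J=4, parity even.
Parity must change: odd → even — passes.
ΔS = 0: S: 1 → 1 — passes.
ΔL = 0, ±1 (not L=0↔0): L: 3 → 3, ΔL = +0 — passes.
ΔJ = 0, ±1 (not J=0↔0): J: 2 → 4, ΔJ = +2 — fails.

the ΔJ = 0, ±1 rule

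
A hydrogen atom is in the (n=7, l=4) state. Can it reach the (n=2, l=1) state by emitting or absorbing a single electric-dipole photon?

forbidden

Initial l = 4, final l = 1, so Δl = -3. E1 requires Δl = ±1: ✗.
The transition is electric-dipole forbidden.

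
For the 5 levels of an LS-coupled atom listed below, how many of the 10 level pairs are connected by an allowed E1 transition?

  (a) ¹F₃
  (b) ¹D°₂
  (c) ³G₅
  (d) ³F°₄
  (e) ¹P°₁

(a)–(b): allowed.
(a)–(c): forbidden (parity, ΔS, ΔJ).
(a)–(d): forbidden (ΔS).
(a)–(e): forbidden (ΔL, ΔJ).
(b)–(c): forbidden (ΔS, ΔL, ΔJ).
(b)–(d): forbidden (parity, ΔS, ΔJ).
(b)–(e): forbidden (parity).
(c)–(d): allowed.
(c)–(e): forbidden (ΔS, ΔL, ΔJ).
(d)–(e): forbidden (parity, ΔS, ΔL, ΔJ).
Allowed pairs: 2 of 10.

2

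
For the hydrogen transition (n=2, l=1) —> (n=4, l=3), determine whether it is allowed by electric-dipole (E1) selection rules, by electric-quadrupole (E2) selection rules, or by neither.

Δl = 3 − 1 = +2; l_i + l_f = 4.
E1 (Δl = ±1): not satisfied.
E2 (Δl = 0,±2, l_i+l_f ≥ 2): satisfied.

E2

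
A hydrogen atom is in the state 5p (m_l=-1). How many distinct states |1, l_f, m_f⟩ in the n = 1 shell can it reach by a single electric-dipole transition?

1

E1 requires Δl = ±1, so l_f ∈ {0, 2}; with 0 ≤ l_f ≤ n_f−1 = 0, the allowed l_f values are {0}.
For l_f = 0: m_f ∈ {m_i−1, m_i, m_i+1} ∩ [−0, 0] = {0} → 1 state.
Total: 1.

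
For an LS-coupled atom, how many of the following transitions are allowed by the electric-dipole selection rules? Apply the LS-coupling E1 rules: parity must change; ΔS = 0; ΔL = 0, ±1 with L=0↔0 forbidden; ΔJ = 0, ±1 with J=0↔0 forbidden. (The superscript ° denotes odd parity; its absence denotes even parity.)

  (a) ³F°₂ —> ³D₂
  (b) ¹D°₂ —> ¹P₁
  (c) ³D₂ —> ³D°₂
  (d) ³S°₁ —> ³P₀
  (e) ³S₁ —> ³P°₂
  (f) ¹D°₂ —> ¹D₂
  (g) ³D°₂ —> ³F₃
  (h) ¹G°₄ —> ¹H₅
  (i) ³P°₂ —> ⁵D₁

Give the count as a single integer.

8

(a) allowed
(b) allowed
(c) allowed
(d) allowed
(e) allowed
(f) allowed
(g) allowed
(h) allowed
(i) forbidden (ΔS fails)
Total allowed: 8 of 9.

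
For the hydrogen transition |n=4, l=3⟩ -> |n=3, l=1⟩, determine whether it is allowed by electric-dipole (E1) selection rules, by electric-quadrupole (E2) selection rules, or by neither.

E2

Δl = 1 − 3 = -2; l_i + l_f = 4.
E1 (Δl = ±1): not satisfied.
E2 (Δl = 0,±2, l_i+l_f ≥ 2): satisfied.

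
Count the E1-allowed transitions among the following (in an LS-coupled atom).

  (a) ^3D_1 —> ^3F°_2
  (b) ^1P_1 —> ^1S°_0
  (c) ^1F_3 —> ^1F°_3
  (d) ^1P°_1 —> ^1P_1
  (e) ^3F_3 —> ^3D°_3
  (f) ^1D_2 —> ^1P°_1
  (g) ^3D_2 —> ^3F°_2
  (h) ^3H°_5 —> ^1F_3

7

(a) allowed
(b) allowed
(c) allowed
(d) allowed
(e) allowed
(f) allowed
(g) allowed
(h) forbidden (ΔS, ΔL, ΔJ fail)
Total allowed: 7 of 8.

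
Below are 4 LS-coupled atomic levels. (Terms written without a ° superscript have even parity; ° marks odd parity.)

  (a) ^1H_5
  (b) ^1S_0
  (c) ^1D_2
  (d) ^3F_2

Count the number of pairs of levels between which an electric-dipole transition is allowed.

(a)–(b): forbidden (parity, ΔL, ΔJ).
(a)–(c): forbidden (parity, ΔL, ΔJ).
(a)–(d): forbidden (parity, ΔS, ΔL, ΔJ).
(b)–(c): forbidden (parity, ΔL, ΔJ).
(b)–(d): forbidden (parity, ΔS, ΔL, ΔJ).
(c)–(d): forbidden (parity, ΔS).
Allowed pairs: 0 of 6.

0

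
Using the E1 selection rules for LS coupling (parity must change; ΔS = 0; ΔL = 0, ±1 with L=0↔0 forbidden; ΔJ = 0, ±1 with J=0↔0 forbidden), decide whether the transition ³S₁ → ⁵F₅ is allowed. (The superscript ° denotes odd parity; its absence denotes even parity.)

forbidden

Reading off the term symbols: S 1→2, L 0→3, J 1→5, parity even→even.
ΔS = 0: S: 1 → 2 — violated.
Parity must change: even → even — violated.
ΔJ = 0, ±1 (not J=0↔0): J: 1 → 5, ΔJ = +4 — violated.
ΔL = 0, ±1 (not L=0↔0): L: 0 → 3, ΔL = +3 — violated.
Rule(s) violated: parity, ΔS, ΔL, ΔJ.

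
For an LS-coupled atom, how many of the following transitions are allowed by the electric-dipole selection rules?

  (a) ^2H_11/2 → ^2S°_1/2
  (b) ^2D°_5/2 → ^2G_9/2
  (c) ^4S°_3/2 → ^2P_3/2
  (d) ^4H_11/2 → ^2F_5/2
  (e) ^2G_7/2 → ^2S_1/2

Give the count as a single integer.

0

(a) forbidden (ΔL, ΔJ fail)
(b) forbidden (ΔL, ΔJ fail)
(c) forbidden (ΔS fails)
(d) forbidden (parity, ΔS, ΔL, ΔJ fail)
(e) forbidden (parity, ΔL, ΔJ fail)
Total allowed: 0 of 5.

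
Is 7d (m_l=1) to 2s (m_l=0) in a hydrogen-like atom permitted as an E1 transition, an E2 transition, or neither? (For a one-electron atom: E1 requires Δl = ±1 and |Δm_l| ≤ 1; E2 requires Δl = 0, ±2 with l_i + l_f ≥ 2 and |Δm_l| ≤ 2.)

Δl = 0 − 2 = -2; l_i + l_f = 2.
Δm_l = -1.
E1 (Δl = ±1, |Δm_l| ≤ 1): not satisfied.
E2 (Δl = 0,±2, l_i+l_f ≥ 2, |Δm_l| ≤ 2): satisfied.

E2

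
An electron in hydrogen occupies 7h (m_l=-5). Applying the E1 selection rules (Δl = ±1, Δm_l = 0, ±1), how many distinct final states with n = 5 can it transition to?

E1 requires Δl = ±1, so l_f ∈ {4, 6}; with 0 ≤ l_f ≤ n_f−1 = 4, the allowed l_f values are {4}.
For l_f = 4: m_f ∈ {m_i−1, m_i, m_i+1} ∩ [−4, 4] = {-4} → 1 state.
Total: 1.

1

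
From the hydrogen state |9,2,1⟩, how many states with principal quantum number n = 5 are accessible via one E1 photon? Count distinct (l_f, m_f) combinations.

5

E1 requires Δl = ±1, so l_f ∈ {1, 3}; with 0 ≤ l_f ≤ n_f−1 = 4, the allowed l_f values are {1, 3}.
For l_f = 1: m_f ∈ {m_i−1, m_i, m_i+1} ∩ [−1, 1] = {0, 1} → 2 states.
For l_f = 3: m_f ∈ {m_i−1, m_i, m_i+1} ∩ [−3, 3] = {0, 1, 2} → 3 states.
Total: 5.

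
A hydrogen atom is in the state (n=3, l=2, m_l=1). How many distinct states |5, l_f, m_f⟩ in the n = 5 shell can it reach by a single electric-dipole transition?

5

E1 requires Δl = ±1, so l_f ∈ {1, 3}; with 0 ≤ l_f ≤ n_f−1 = 4, the allowed l_f values are {1, 3}.
For l_f = 1: m_f ∈ {m_i−1, m_i, m_i+1} ∩ [−1, 1] = {0, 1} → 2 states.
For l_f = 3: m_f ∈ {m_i−1, m_i, m_i+1} ∩ [−3, 3] = {0, 1, 2} → 3 states.
Total: 5.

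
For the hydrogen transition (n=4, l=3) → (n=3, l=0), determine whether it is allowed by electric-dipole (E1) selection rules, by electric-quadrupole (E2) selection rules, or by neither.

Δl = 0 − 3 = -3; l_i + l_f = 3.
E1 (Δl = ±1): not satisfied.
E2 (Δl = 0,±2, l_i+l_f ≥ 2): not satisfied.

neither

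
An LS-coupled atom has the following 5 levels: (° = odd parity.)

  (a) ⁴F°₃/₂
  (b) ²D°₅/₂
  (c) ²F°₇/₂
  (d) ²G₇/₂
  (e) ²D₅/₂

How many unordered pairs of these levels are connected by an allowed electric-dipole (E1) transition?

3

(a)–(b): forbidden (parity, ΔS).
(a)–(c): forbidden (parity, ΔS, ΔJ).
(a)–(d): forbidden (ΔS, ΔJ).
(a)–(e): forbidden (ΔS).
(b)–(c): forbidden (parity).
(b)–(d): forbidden (ΔL).
(b)–(e): allowed.
(c)–(d): allowed.
(c)–(e): allowed.
(d)–(e): forbidden (parity, ΔL).
Allowed pairs: 3 of 10.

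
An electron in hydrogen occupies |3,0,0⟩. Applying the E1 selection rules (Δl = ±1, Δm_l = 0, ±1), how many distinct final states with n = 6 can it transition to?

3

E1 requires Δl = ±1, so l_f ∈ {-1, 1}; with 0 ≤ l_f ≤ n_f−1 = 5, the allowed l_f values are {1}.
For l_f = 1: m_f ∈ {m_i−1, m_i, m_i+1} ∩ [−1, 1] = {-1, 0, 1} → 3 states.
Total: 3.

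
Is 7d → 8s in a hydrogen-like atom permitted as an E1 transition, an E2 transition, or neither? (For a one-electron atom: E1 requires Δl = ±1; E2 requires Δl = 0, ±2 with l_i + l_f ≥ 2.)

E2

Δl = 0 − 2 = -2; l_i + l_f = 2.
E1 (Δl = ±1): not satisfied.
E2 (Δl = 0,±2, l_i+l_f ≥ 2): satisfied.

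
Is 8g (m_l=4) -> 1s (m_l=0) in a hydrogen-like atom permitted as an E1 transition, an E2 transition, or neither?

Δl = 0 − 4 = -4; l_i + l_f = 4.
Δm_l = -4.
E1 (Δl = ±1, |Δm_l| ≤ 1): not satisfied.
E2 (Δl = 0,±2, l_i+l_f ≥ 2, |Δm_l| ≤ 2): not satisfied.

neither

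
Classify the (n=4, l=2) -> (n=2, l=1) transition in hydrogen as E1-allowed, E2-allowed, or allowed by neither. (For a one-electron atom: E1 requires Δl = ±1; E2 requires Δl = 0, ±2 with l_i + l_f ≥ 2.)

Δl = 1 − 2 = -1; l_i + l_f = 3.
E1 (Δl = ±1): satisfied.
E2 (Δl = 0,±2, l_i+l_f ≥ 2): not satisfied.

E1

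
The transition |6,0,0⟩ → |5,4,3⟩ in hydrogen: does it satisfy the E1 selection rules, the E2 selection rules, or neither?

Δl = 4 − 0 = +4; l_i + l_f = 4.
Δm_l = +3.
E1 (Δl = ±1, |Δm_l| ≤ 1): not satisfied.
E2 (Δl = 0,±2, l_i+l_f ≥ 2, |Δm_l| ≤ 2): not satisfied.

neither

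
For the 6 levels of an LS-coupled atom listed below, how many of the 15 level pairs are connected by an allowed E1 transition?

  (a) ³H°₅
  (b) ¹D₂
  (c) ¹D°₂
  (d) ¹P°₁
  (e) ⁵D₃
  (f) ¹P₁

(a)–(b): forbidden (ΔS, ΔL, ΔJ).
(a)–(c): forbidden (parity, ΔS, ΔL, ΔJ).
(a)–(d): forbidden (parity, ΔS, ΔL, ΔJ).
(a)–(e): forbidden (ΔS, ΔL, ΔJ).
(a)–(f): forbidden (ΔS, ΔL, ΔJ).
(b)–(c): allowed.
(b)–(d): allowed.
(b)–(e): forbidden (parity, ΔS).
(b)–(f): forbidden (parity).
(c)–(d): forbidden (parity).
(c)–(e): forbidden (ΔS).
(c)–(f): allowed.
(d)–(e): forbidden (ΔS, ΔJ).
(d)–(f): allowed.
(e)–(f): forbidden (parity, ΔS, ΔJ).
Allowed pairs: 4 of 15.

4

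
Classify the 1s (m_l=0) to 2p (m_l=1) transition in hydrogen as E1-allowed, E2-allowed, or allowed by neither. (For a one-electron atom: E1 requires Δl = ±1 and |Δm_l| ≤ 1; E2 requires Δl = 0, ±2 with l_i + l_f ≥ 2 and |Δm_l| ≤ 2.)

E1

Δl = 1 − 0 = +1; l_i + l_f = 1.
Δm_l = +1.
E1 (Δl = ±1, |Δm_l| ≤ 1): satisfied.
E2 (Δl = 0,±2, l_i+l_f ≥ 2, |Δm_l| ≤ 2): not satisfied.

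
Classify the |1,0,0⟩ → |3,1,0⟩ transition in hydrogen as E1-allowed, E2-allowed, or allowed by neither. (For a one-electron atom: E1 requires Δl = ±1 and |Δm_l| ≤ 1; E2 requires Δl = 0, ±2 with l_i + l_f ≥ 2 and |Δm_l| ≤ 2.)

E1

Δl = 1 − 0 = +1; l_i + l_f = 1.
Δm_l = +0.
E1 (Δl = ±1, |Δm_l| ≤ 1): satisfied.
E2 (Δl = 0,±2, l_i+l_f ≥ 2, |Δm_l| ≤ 2): not satisfied.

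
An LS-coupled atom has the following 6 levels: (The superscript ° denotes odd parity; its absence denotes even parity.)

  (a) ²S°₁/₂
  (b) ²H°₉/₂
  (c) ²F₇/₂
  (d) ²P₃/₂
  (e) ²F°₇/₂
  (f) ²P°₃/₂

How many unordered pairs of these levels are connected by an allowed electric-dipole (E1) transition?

3

(a)–(b): forbidden (parity, ΔL, ΔJ).
(a)–(c): forbidden (ΔL, ΔJ).
(a)–(d): allowed.
(a)–(e): forbidden (parity, ΔL, ΔJ).
(a)–(f): forbidden (parity).
(b)–(c): forbidden (ΔL).
(b)–(d): forbidden (ΔL, ΔJ).
(b)–(e): forbidden (parity, ΔL).
(b)–(f): forbidden (parity, ΔL, ΔJ).
(c)–(d): forbidden (parity, ΔL, ΔJ).
(c)–(e): allowed.
(c)–(f): forbidden (ΔL, ΔJ).
(d)–(e): forbidden (ΔL, ΔJ).
(d)–(f): allowed.
(e)–(f): forbidden (parity, ΔL, ΔJ).
Allowed pairs: 3 of 15.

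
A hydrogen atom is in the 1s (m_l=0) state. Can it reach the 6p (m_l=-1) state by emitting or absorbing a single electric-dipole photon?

allowed

Initial l = 0, final l = 1, so Δl = +1. E1 requires Δl = ±1: ok.
m_l: 0 → -1 (Δm_l = -1). |Δm_l| ≤ 1 ok.
All E1 selection rules are satisfied.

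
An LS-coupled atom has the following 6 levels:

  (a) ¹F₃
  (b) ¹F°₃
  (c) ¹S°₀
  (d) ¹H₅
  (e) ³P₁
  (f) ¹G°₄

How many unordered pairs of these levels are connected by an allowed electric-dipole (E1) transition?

(a)–(b): allowed.
(a)–(c): forbidden (ΔL, ΔJ).
(a)–(d): forbidden (parity, ΔL, ΔJ).
(a)–(e): forbidden (parity, ΔS, ΔL, ΔJ).
(a)–(f): allowed.
(b)–(c): forbidden (parity, ΔL, ΔJ).
(b)–(d): forbidden (ΔL, ΔJ).
(b)–(e): forbidden (ΔS, ΔL, ΔJ).
(b)–(f): forbidden (parity).
(c)–(d): forbidden (ΔL, ΔJ).
(c)–(e): forbidden (ΔS).
(c)–(f): forbidden (parity, ΔL, ΔJ).
(d)–(e): forbidden (parity, ΔS, ΔL, ΔJ).
(d)–(f): allowed.
(e)–(f): forbidden (ΔS, ΔL, ΔJ).
Allowed pairs: 3 of 15.

3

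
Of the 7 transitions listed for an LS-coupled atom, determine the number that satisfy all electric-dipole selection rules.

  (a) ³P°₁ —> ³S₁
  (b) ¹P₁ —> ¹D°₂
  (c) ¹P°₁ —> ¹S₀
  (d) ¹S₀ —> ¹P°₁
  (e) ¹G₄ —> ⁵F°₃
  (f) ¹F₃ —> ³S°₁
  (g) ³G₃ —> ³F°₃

(a) allowed
(b) allowed
(c) allowed
(d) allowed
(e) forbidden (ΔS fails)
(f) forbidden (ΔS, ΔL, ΔJ fail)
(g) allowed
Total allowed: 5 of 7.

5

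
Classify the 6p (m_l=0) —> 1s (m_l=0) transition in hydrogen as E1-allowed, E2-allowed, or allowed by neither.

Δl = 0 − 1 = -1; l_i + l_f = 1.
Δm_l = +0.
E1 (Δl = ±1, |Δm_l| ≤ 1): satisfied.
E2 (Δl = 0,±2, l_i+l_f ≥ 2, |Δm_l| ≤ 2): not satisfied.

E1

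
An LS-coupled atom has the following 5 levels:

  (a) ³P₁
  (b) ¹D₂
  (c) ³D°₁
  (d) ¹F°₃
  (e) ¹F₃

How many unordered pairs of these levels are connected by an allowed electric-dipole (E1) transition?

3

(a)–(b): forbidden (parity, ΔS).
(a)–(c): allowed.
(a)–(d): forbidden (ΔS, ΔL, ΔJ).
(a)–(e): forbidden (parity, ΔS, ΔL, ΔJ).
(b)–(c): forbidden (ΔS).
(b)–(d): allowed.
(b)–(e): forbidden (parity).
(c)–(d): forbidden (parity, ΔS, ΔJ).
(c)–(e): forbidden (ΔS, ΔJ).
(d)–(e): allowed.
Allowed pairs: 3 of 10.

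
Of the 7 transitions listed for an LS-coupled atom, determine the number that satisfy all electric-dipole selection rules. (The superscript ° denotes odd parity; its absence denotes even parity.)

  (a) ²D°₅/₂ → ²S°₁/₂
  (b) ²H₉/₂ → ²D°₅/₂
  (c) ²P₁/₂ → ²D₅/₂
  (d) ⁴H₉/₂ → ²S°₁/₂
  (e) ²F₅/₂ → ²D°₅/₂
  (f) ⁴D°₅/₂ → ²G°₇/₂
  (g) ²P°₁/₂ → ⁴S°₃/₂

1

(a) forbidden (parity, ΔL, ΔJ fail)
(b) forbidden (ΔL, ΔJ fail)
(c) forbidden (parity, ΔJ fail)
(d) forbidden (ΔS, ΔL, ΔJ fail)
(e) allowed
(f) forbidden (parity, ΔS, ΔL fail)
(g) forbidden (parity, ΔS fail)
Total allowed: 1 of 7.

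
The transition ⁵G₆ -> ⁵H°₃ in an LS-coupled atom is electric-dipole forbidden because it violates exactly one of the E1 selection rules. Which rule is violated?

Reading off the term symbols: S 2→2, L 4→5, J 6→3, parity even→odd.
ΔS = 0: S: 2 → 2 — ✓.
ΔJ = 0, ±1 (not J=0↔0): J: 6 → 3, ΔJ = -3 — ✗.
Parity must change: even → odd — ✓.
ΔL = 0, ±1 (not L=0↔0): L: 4 → 5, ΔL = +1 — ✓.

the ΔJ = 0, ±1 rule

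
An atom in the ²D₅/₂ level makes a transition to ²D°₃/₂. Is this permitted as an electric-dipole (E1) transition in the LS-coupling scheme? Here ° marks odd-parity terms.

allowed

Reading off the term symbols: S 1/2→1/2, L 2→2, J 5/2→3/2, parity even→odd.
Parity must change: even → odd — satisfied.
ΔS = 0: S: 1/2 → 1/2 — satisfied.
ΔL = 0, ±1 (not L=0↔0): L: 2 → 2, ΔL = +0 — satisfied.
ΔJ = 0, ±1 (not J=0↔0): J: 5/2 → 3/2, ΔJ = -1 — satisfied.
All four E1 rules are satisfied.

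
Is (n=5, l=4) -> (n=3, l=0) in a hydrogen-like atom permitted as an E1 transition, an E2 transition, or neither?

neither

Δl = 0 − 4 = -4; l_i + l_f = 4.
E1 (Δl = ±1): not satisfied.
E2 (Δl = 0,±2, l_i+l_f ≥ 2): not satisfied.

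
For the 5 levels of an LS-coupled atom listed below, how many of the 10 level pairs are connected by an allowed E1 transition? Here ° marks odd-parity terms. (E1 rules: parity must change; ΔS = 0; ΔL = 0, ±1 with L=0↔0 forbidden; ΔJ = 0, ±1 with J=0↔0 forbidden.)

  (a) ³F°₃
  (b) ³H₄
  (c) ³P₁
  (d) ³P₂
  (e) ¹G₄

(a)–(b): forbidden (ΔL).
(a)–(c): forbidden (ΔL, ΔJ).
(a)–(d): forbidden (ΔL).
(a)–(e): forbidden (ΔS).
(b)–(c): forbidden (parity, ΔL, ΔJ).
(b)–(d): forbidden (parity, ΔL, ΔJ).
(b)–(e): forbidden (parity, ΔS).
(c)–(d): forbidden (parity).
(c)–(e): forbidden (parity, ΔS, ΔL, ΔJ).
(d)–(e): forbidden (parity, ΔS, ΔL, ΔJ).
Allowed pairs: 0 of 10.

0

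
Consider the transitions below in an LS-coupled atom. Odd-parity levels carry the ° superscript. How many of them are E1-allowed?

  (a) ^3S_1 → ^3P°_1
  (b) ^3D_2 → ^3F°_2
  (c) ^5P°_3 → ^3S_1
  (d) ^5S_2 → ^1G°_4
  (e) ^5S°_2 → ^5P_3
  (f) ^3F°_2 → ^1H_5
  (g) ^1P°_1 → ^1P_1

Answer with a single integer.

4

(a) allowed
(b) allowed
(c) forbidden (ΔS, ΔJ fail)
(d) forbidden (ΔS, ΔL, ΔJ fail)
(e) allowed
(f) forbidden (ΔS, ΔL, ΔJ fail)
(g) allowed
Total allowed: 4 of 7.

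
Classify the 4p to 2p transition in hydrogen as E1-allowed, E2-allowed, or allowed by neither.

E2

Δl = 1 − 1 = +0; l_i + l_f = 2.
E1 (Δl = ±1): not satisfied.
E2 (Δl = 0,±2, l_i+l_f ≥ 2): satisfied.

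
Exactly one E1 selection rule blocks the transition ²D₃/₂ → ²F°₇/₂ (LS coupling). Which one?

the ΔJ = 0, ±1 rule

Initial level: S=1/2, L=2, J=3/2, parity even. Final level: S=1/2, L=3, J=7/2, parity odd.
ΔS = 0: S: 1/2 → 1/2 — ok.
Parity must change: even → odd — ok.
ΔJ = 0, ±1 (not J=0↔0): J: 3/2 → 7/2, ΔJ = +2 — fails.
ΔL = 0, ±1 (not L=0↔0): L: 2 → 3, ΔL = +1 — ok.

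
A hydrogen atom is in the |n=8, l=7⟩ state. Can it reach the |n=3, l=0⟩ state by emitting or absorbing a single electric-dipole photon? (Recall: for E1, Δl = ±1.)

Initial l = 7, final l = 0, so Δl = -7. E1 requires Δl = ±1: ✗.
The transition is electric-dipole forbidden.

forbidden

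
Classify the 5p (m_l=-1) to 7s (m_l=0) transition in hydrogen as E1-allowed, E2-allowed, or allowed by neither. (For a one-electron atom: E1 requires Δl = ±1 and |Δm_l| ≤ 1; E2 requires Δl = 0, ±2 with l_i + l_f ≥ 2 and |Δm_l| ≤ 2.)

E1

Δl = 0 − 1 = -1; l_i + l_f = 1.
Δm_l = +1.
E1 (Δl = ±1, |Δm_l| ≤ 1): satisfied.
E2 (Δl = 0,±2, l_i+l_f ≥ 2, |Δm_l| ≤ 2): not satisfied.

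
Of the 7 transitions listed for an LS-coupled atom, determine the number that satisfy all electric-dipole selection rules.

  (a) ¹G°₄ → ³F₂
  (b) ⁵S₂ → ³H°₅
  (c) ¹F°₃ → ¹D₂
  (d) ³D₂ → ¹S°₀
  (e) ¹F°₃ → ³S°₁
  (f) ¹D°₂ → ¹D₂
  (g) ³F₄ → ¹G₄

(a) forbidden (ΔS, ΔJ fail)
(b) forbidden (ΔS, ΔL, ΔJ fail)
(c) allowed
(d) forbidden (ΔS, ΔL, ΔJ fail)
(e) forbidden (parity, ΔS, ΔL, ΔJ fail)
(f) allowed
(g) forbidden (parity, ΔS fail)
Total allowed: 2 of 7.

2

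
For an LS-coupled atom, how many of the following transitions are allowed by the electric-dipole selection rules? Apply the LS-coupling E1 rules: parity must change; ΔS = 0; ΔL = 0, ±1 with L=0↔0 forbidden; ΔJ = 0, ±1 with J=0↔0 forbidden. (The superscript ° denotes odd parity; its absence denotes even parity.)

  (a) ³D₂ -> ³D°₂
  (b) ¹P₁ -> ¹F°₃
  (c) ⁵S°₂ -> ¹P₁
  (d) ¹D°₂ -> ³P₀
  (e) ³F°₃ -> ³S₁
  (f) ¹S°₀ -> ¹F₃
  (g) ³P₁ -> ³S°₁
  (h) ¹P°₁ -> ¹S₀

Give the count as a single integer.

3

(a) allowed
(b) forbidden (ΔL, ΔJ fail)
(c) forbidden (ΔS fails)
(d) forbidden (ΔS, ΔJ fail)
(e) forbidden (ΔL, ΔJ fail)
(f) forbidden (ΔL, ΔJ fail)
(g) allowed
(h) allowed
Total allowed: 3 of 8.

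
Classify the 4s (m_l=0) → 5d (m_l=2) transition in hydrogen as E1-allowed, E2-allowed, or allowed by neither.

E2

Δl = 2 − 0 = +2; l_i + l_f = 2.
Δm_l = +2.
E1 (Δl = ±1, |Δm_l| ≤ 1): not satisfied.
E2 (Δl = 0,±2, l_i+l_f ≥ 2, |Δm_l| ≤ 2): satisfied.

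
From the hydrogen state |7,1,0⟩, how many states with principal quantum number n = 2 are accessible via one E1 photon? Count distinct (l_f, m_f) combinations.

E1 requires Δl = ±1, so l_f ∈ {0, 2}; with 0 ≤ l_f ≤ n_f−1 = 1, the allowed l_f values are {0}.
For l_f = 0: m_f ∈ {m_i−1, m_i, m_i+1} ∩ [−0, 0] = {0} → 1 state.
Total: 1.

1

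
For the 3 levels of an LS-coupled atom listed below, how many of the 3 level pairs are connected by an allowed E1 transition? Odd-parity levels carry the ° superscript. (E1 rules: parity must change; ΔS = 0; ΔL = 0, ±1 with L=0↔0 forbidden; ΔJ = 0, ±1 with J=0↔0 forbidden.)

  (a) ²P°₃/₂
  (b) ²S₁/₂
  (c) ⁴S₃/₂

(a)–(b): allowed.
(a)–(c): forbidden (ΔS).
(b)–(c): forbidden (parity, ΔS, ΔL).
Allowed pairs: 1 of 3.

1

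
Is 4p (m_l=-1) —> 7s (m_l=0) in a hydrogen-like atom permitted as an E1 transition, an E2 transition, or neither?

E1

Δl = 0 − 1 = -1; l_i + l_f = 1.
Δm_l = +1.
E1 (Δl = ±1, |Δm_l| ≤ 1): satisfied.
E2 (Δl = 0,±2, l_i+l_f ≥ 2, |Δm_l| ≤ 2): not satisfied.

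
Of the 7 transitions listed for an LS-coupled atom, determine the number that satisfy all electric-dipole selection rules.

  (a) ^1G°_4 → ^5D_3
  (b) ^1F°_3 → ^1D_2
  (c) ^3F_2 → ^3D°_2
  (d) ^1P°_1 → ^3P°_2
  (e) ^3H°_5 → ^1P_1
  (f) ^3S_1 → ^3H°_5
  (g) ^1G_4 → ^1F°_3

3

(a) forbidden (ΔS, ΔL fail)
(b) allowed
(c) allowed
(d) forbidden (parity, ΔS fail)
(e) forbidden (ΔS, ΔL, ΔJ fail)
(f) forbidden (ΔL, ΔJ fail)
(g) allowed
Total allowed: 3 of 7.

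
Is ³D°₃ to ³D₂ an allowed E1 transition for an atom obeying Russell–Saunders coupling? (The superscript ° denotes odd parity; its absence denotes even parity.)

Parity must change: odd → even — ok.
ΔJ = 0, ±1 (not J=0↔0): J: 3 → 2, ΔJ = -1 — ok.
ΔL = 0, ±1 (not L=0↔0): L: 2 → 2, ΔL = +0 — ok.
ΔS = 0: S: 1 → 1 — ok.
All four E1 rules are satisfied.

allowed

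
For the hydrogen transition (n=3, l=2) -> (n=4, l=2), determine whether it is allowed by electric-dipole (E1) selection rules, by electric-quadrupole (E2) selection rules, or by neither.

E2

Δl = 2 − 2 = +0; l_i + l_f = 4.
E1 (Δl = ±1): not satisfied.
E2 (Δl = 0,±2, l_i+l_f ≥ 2): satisfied.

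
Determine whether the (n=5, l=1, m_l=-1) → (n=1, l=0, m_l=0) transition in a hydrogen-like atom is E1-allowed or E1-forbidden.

Δl = 0 − 1 = -1; the E1 rule Δl = ±1 is satisfied.
m_l: -1 → 0 (Δm_l = +1). |Δm_l| ≤ 1 satisfied.
All E1 selection rules are satisfied.

allowed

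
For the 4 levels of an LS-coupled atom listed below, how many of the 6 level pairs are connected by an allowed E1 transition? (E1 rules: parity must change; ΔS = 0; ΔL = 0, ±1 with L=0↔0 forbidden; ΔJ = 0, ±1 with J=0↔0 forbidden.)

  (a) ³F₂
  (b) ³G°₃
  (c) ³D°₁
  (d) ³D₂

3

(a)–(b): allowed.
(a)–(c): allowed.
(a)–(d): forbidden (parity).
(b)–(c): forbidden (parity, ΔL, ΔJ).
(b)–(d): forbidden (ΔL).
(c)–(d): allowed.
Allowed pairs: 3 of 6.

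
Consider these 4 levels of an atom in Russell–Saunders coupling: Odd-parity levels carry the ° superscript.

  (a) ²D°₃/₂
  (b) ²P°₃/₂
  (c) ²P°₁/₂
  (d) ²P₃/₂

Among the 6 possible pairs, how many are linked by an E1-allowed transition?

(a)–(b): forbidden (parity).
(a)–(c): forbidden (parity).
(a)–(d): allowed.
(b)–(c): forbidden (parity).
(b)–(d): allowed.
(c)–(d): allowed.
Allowed pairs: 3 of 6.

3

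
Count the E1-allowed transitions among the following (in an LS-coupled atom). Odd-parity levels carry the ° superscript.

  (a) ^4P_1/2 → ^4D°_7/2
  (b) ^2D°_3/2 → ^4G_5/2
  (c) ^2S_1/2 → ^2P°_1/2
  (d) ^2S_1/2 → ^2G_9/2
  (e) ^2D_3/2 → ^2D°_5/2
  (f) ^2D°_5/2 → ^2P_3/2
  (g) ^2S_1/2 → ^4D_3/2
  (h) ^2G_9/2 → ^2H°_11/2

4

(a) forbidden (ΔJ fails)
(b) forbidden (ΔS, ΔL fail)
(c) allowed
(d) forbidden (parity, ΔL, ΔJ fail)
(e) allowed
(f) allowed
(g) forbidden (parity, ΔS, ΔL fail)
(h) allowed
Total allowed: 4 of 8.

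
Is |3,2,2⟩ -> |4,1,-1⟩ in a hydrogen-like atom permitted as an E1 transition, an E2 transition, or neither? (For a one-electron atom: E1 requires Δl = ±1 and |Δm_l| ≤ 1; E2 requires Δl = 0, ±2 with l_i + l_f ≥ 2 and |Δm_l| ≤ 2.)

neither

Δl = 1 − 2 = -1; l_i + l_f = 3.
Δm_l = -3.
E1 (Δl = ±1, |Δm_l| ≤ 1): not satisfied.
E2 (Δl = 0,±2, l_i+l_f ≥ 2, |Δm_l| ≤ 2): not satisfied.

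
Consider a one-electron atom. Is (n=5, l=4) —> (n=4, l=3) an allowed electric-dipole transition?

Δl = 3 − 4 = -1; the E1 rule Δl = ±1 is ✓.
All E1 selection rules are satisfied.

allowed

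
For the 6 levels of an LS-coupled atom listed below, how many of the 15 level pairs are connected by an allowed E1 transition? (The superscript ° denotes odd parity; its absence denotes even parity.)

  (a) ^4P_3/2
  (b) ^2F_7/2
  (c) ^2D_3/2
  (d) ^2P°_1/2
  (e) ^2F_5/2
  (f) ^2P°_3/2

(a)–(b): forbidden (parity, ΔS, ΔL, ΔJ).
(a)–(c): forbidden (parity, ΔS).
(a)–(d): forbidden (ΔS).
(a)–(e): forbidden (parity, ΔS, ΔL).
(a)–(f): forbidden (ΔS).
(b)–(c): forbidden (parity, ΔJ).
(b)–(d): forbidden (ΔL, ΔJ).
(b)–(e): forbidden (parity).
(b)–(f): forbidden (ΔL, ΔJ).
(c)–(d): allowed.
(c)–(e): forbidden (parity).
(c)–(f): allowed.
(d)–(e): forbidden (ΔL, ΔJ).
(d)–(f): forbidden (parity).
(e)–(f): forbidden (ΔL).
Allowed pairs: 2 of 15.

2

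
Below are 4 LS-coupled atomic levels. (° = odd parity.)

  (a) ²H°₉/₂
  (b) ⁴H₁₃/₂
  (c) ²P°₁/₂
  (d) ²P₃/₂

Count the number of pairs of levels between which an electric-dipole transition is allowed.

1

(a)–(b): forbidden (ΔS, ΔJ).
(a)–(c): forbidden (parity, ΔL, ΔJ).
(a)–(d): forbidden (ΔL, ΔJ).
(b)–(c): forbidden (ΔS, ΔL, ΔJ).
(b)–(d): forbidden (parity, ΔS, ΔL, ΔJ).
(c)–(d): allowed.
Allowed pairs: 1 of 6.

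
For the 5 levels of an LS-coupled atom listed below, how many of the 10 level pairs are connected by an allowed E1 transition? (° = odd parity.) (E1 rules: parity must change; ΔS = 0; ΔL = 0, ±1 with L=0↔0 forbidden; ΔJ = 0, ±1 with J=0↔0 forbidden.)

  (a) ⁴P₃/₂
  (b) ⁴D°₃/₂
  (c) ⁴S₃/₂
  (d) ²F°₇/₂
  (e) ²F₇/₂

(a)–(b): allowed.
(a)–(c): forbidden (parity).
(a)–(d): forbidden (ΔS, ΔL, ΔJ).
(a)–(e): forbidden (parity, ΔS, ΔL, ΔJ).
(b)–(c): forbidden (ΔL).
(b)–(d): forbidden (parity, ΔS, ΔJ).
(b)–(e): forbidden (ΔS, ΔJ).
(c)–(d): forbidden (ΔS, ΔL, ΔJ).
(c)–(e): forbidden (parity, ΔS, ΔL, ΔJ).
(d)–(e): allowed.
Allowed pairs: 2 of 10.

2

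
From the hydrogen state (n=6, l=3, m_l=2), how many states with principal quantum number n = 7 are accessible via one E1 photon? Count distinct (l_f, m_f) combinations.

5

E1 requires Δl = ±1, so l_f ∈ {2, 4}; with 0 ≤ l_f ≤ n_f−1 = 6, the allowed l_f values are {2, 4}.
For l_f = 2: m_f ∈ {m_i−1, m_i, m_i+1} ∩ [−2, 2] = {1, 2} → 2 states.
For l_f = 4: m_f ∈ {m_i−1, m_i, m_i+1} ∩ [−4, 4] = {1, 2, 3} → 3 states.
Total: 5.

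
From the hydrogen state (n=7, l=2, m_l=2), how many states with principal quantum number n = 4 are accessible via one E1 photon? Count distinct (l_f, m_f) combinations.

4

E1 requires Δl = ±1, so l_f ∈ {1, 3}; with 0 ≤ l_f ≤ n_f−1 = 3, the allowed l_f values are {1, 3}.
For l_f = 1: m_f ∈ {m_i−1, m_i, m_i+1} ∩ [−1, 1] = {1} → 1 state.
For l_f = 3: m_f ∈ {m_i−1, m_i, m_i+1} ∩ [−3, 3] = {1, 2, 3} → 3 states.
Total: 4.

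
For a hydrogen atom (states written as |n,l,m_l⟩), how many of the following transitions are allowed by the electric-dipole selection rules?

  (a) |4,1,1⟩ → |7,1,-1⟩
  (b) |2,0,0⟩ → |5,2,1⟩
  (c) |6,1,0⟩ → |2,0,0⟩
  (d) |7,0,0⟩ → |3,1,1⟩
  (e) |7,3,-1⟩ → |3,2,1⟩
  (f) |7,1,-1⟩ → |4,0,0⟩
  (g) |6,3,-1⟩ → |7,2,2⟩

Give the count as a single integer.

3

(a) forbidden — Δl = +0 (E1 requires Δl = ±1); Δm_l = -2 (E1 requires Δm_l = 0, ±1)
(b) forbidden — Δl = +2 (E1 requires Δl = ±1)
(c) allowed
(d) allowed
(e) forbidden — Δm_l = +2 (E1 requires Δm_l = 0, ±1)
(f) allowed
(g) forbidden — Δm_l = +3 (E1 requires Δm_l = 0, ±1)
Total allowed: 3 of 7.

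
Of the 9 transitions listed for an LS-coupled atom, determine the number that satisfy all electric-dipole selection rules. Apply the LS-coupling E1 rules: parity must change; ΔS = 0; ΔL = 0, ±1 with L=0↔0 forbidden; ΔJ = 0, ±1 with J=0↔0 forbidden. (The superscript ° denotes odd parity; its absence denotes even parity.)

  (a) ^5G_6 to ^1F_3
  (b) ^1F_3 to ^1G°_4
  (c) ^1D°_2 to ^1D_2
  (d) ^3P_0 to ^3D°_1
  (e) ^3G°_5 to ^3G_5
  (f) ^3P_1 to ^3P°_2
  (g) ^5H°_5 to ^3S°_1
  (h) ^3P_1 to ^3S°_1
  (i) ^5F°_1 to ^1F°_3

6

(a) forbidden (parity, ΔS, ΔJ fail)
(b) allowed
(c) allowed
(d) allowed
(e) allowed
(f) allowed
(g) forbidden (parity, ΔS, ΔL, ΔJ fail)
(h) allowed
(i) forbidden (parity, ΔS, ΔJ fail)
Total allowed: 6 of 9.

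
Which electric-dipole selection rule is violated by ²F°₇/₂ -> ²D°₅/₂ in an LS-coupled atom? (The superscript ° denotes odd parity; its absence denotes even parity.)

Initial level: S=1/2, L=3, J=7/2, parity odd. Final level: S=1/2, L=2, J=5/2, parity odd.
ΔL = 0, ±1 (not L=0↔0): L: 3 → 2, ΔL = -1 — ✓.
ΔS = 0: S: 1/2 → 1/2 — ✓.
ΔJ = 0, ±1 (not J=0↔0): J: 7/2 → 5/2, ΔJ = -1 — ✓.
Parity must change: odd → odd — ✗.

parity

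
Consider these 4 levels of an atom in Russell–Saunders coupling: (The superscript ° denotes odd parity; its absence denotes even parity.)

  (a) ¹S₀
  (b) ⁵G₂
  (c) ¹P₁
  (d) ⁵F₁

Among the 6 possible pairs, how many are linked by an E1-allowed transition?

(a)–(b): forbidden (parity, ΔS, ΔL, ΔJ).
(a)–(c): forbidden (parity).
(a)–(d): forbidden (parity, ΔS, ΔL).
(b)–(c): forbidden (parity, ΔS, ΔL).
(b)–(d): forbidden (parity).
(c)–(d): forbidden (parity, ΔS, ΔL).
Allowed pairs: 0 of 6.

0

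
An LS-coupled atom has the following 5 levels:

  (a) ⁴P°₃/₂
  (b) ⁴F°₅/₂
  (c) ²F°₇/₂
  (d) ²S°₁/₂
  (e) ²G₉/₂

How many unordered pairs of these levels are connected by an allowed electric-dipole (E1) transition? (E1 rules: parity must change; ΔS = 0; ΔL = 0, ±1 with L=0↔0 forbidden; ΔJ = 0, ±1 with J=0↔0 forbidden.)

1

(a)–(b): forbidden (parity, ΔL).
(a)–(c): forbidden (parity, ΔS, ΔL, ΔJ).
(a)–(d): forbidden (parity, ΔS).
(a)–(e): forbidden (ΔS, ΔL, ΔJ).
(b)–(c): forbidden (parity, ΔS).
(b)–(d): forbidden (parity, ΔS, ΔL, ΔJ).
(b)–(e): forbidden (ΔS, ΔJ).
(c)–(d): forbidden (parity, ΔL, ΔJ).
(c)–(e): allowed.
(d)–(e): forbidden (ΔL, ΔJ).
Allowed pairs: 1 of 10.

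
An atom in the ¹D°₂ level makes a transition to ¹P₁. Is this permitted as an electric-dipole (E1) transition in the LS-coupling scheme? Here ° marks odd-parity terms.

allowed

Reading off the term symbols: S 0→0, L 2→1, J 2→1, parity odd→even.
Parity must change: odd → even — passes.
ΔS = 0: S: 0 → 0 — passes.
ΔL = 0, ±1 (not L=0↔0): L: 2 → 1, ΔL = -1 — passes.
ΔJ = 0, ±1 (not J=0↔0): J: 2 → 1, ΔJ = -1 — passes.
All four E1 rules are satisfied.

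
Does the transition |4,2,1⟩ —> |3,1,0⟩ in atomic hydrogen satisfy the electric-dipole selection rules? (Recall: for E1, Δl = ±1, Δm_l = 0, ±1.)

l: 2 → 1 (Δl = -1). Δl = ±1 passes.
Δm_l = 0 − (1) = -1. E1 requires Δm_l = 0, ±1: passes.
All E1 selection rules are satisfied.

allowed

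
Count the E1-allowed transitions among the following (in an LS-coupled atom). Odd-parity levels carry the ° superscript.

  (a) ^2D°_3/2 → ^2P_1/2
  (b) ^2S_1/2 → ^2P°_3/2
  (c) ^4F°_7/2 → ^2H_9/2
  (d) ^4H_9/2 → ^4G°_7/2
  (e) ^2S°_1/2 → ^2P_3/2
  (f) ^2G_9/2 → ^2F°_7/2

(a) allowed
(b) allowed
(c) forbidden (ΔS, ΔL fail)
(d) allowed
(e) allowed
(f) allowed
Total allowed: 5 of 6.

5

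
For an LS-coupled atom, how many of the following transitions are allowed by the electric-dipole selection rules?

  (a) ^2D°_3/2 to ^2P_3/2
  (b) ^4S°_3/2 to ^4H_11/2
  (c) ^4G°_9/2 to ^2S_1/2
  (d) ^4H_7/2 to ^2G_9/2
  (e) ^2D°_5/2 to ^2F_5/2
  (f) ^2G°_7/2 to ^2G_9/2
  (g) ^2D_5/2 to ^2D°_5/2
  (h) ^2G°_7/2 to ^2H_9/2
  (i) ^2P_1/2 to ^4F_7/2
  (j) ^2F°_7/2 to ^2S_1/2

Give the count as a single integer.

5

(a) allowed
(b) forbidden (ΔL, ΔJ fail)
(c) forbidden (ΔS, ΔL, ΔJ fail)
(d) forbidden (parity, ΔS fail)
(e) allowed
(f) allowed
(g) allowed
(h) allowed
(i) forbidden (parity, ΔS, ΔL, ΔJ fail)
(j) forbidden (ΔL, ΔJ fail)
Total allowed: 5 of 10.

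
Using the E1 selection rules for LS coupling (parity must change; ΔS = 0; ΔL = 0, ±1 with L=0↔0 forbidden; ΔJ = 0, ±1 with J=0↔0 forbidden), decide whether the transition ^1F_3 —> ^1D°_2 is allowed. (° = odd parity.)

Parity must change: even → odd — satisfied.
ΔS = 0: S: 0 → 0 — satisfied.
ΔL = 0, ±1 (not L=0↔0): L: 3 → 2, ΔL = -1 — satisfied.
ΔJ = 0, ±1 (not J=0↔0): J: 3 → 2, ΔJ = -1 — satisfied.
All four E1 rules are satisfied.

allowed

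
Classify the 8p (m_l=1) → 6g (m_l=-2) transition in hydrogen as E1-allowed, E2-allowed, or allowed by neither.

Δl = 4 − 1 = +3; l_i + l_f = 5.
Δm_l = -3.
E1 (Δl = ±1, |Δm_l| ≤ 1): not satisfied.
E2 (Δl = 0,±2, l_i+l_f ≥ 2, |Δm_l| ≤ 2): not satisfied.

neither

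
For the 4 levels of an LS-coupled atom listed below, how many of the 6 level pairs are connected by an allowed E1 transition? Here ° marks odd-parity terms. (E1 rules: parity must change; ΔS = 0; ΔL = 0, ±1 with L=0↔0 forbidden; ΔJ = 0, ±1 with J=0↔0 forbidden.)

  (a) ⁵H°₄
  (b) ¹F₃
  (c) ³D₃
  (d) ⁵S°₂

0

(a)–(b): forbidden (ΔS, ΔL).
(a)–(c): forbidden (ΔS, ΔL).
(a)–(d): forbidden (parity, ΔL, ΔJ).
(b)–(c): forbidden (parity, ΔS).
(b)–(d): forbidden (ΔS, ΔL).
(c)–(d): forbidden (ΔS, ΔL).
Allowed pairs: 0 of 6.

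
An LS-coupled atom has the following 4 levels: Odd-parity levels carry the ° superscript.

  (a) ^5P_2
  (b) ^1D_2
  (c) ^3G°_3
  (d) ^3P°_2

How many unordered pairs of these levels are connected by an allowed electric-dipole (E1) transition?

0

(a)–(b): forbidden (parity, ΔS).
(a)–(c): forbidden (ΔS, ΔL).
(a)–(d): forbidden (ΔS).
(b)–(c): forbidden (ΔS, ΔL).
(b)–(d): forbidden (ΔS).
(c)–(d): forbidden (parity, ΔL).
Allowed pairs: 0 of 6.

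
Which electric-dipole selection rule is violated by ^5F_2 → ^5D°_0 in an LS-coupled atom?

the ΔJ = 0, ±1 rule

Parity must change: even → odd — ok.
ΔS = 0: S: 2 → 2 — ok.
ΔL = 0, ±1 (not L=0↔0): L: 3 → 2, ΔL = -1 — ok.
ΔJ = 0, ±1 (not J=0↔0): J: 2 → 0, ΔJ = -2 — fails.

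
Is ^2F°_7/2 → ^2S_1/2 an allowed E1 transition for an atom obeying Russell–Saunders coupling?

forbidden

Parity must change: odd → even — satisfied.
ΔS = 0: S: 1/2 → 1/2 — satisfied.
ΔL = 0, ±1 (not L=0↔0): L: 3 → 0, ΔL = -3 — violated.
ΔJ = 0, ±1 (not J=0↔0): J: 7/2 → 1/2, ΔJ = -3 — violated.
Rule(s) violated: ΔL, ΔJ.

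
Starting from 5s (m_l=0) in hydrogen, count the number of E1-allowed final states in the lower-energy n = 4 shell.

E1 requires Δl = ±1, so l_f ∈ {-1, 1}; with 0 ≤ l_f ≤ n_f−1 = 3, the allowed l_f values are {1}.
For l_f = 1: m_f ∈ {m_i−1, m_i, m_i+1} ∩ [−1, 1] = {-1, 0, 1} → 3 states.
Total: 3.

3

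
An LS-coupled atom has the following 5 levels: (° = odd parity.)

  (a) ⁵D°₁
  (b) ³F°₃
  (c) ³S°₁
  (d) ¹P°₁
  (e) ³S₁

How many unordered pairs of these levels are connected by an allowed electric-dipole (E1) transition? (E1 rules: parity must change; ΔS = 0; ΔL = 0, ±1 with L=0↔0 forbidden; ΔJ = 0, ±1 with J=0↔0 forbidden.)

(a)–(b): forbidden (parity, ΔS, ΔJ).
(a)–(c): forbidden (parity, ΔS, ΔL).
(a)–(d): forbidden (parity, ΔS).
(a)–(e): forbidden (ΔS, ΔL).
(b)–(c): forbidden (parity, ΔL, ΔJ).
(b)–(d): forbidden (parity, ΔS, ΔL, ΔJ).
(b)–(e): forbidden (ΔL, ΔJ).
(c)–(d): forbidden (parity, ΔS).
(c)–(e): forbidden (ΔL).
(d)–(e): forbidden (ΔS).
Allowed pairs: 0 of 10.

0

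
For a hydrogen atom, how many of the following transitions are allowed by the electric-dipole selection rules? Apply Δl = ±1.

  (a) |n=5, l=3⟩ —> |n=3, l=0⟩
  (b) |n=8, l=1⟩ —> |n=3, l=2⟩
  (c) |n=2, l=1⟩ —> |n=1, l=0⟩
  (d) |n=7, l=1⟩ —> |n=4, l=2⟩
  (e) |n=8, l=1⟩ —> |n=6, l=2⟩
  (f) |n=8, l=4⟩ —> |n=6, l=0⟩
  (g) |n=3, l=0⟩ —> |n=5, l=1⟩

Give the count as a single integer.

(a) forbidden — Δl = -3 (E1 requires Δl = ±1)
(b) allowed
(c) allowed
(d) allowed
(e) allowed
(f) forbidden — Δl = -4 (E1 requires Δl = ±1)
(g) allowed
Total allowed: 5 of 7.

5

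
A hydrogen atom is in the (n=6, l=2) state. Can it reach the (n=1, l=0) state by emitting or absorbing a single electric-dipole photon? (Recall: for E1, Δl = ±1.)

forbidden

Δl = 0 − 2 = -2; the E1 rule Δl = ±1 is fails.
The transition is electric-dipole forbidden.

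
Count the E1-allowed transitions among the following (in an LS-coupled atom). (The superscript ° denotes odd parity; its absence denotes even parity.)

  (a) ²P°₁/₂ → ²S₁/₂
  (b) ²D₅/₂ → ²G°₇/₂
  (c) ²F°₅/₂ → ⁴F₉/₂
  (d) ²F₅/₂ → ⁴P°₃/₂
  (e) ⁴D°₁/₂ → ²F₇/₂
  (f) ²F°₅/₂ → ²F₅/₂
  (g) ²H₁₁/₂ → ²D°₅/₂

2

(a) allowed
(b) forbidden (ΔL fails)
(c) forbidden (ΔS, ΔJ fail)
(d) forbidden (ΔS, ΔL fail)
(e) forbidden (ΔS, ΔJ fail)
(f) allowed
(g) forbidden (ΔL, ΔJ fail)
Total allowed: 2 of 7.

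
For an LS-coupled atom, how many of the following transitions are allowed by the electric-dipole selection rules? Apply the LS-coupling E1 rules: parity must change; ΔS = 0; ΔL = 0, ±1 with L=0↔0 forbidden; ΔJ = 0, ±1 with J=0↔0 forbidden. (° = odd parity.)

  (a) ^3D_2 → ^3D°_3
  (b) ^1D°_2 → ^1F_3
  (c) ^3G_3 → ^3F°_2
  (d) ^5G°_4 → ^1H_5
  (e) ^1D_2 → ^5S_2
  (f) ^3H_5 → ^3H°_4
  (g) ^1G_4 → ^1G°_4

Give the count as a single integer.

5

(a) allowed
(b) allowed
(c) allowed
(d) forbidden (ΔS fails)
(e) forbidden (parity, ΔS, ΔL fail)
(f) allowed
(g) allowed
Total allowed: 5 of 7.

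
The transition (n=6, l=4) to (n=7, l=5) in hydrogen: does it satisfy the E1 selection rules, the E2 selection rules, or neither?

Δl = 5 − 4 = +1; l_i + l_f = 9.
E1 (Δl = ±1): satisfied.
E2 (Δl = 0,±2, l_i+l_f ≥ 2): not satisfied.

E1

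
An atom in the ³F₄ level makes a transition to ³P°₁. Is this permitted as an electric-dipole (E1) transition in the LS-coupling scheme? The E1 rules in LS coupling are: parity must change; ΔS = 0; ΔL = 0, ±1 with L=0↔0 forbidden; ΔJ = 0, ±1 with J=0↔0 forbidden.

Initial level: S=1, L=3, J=4, parity even. Final level: S=1, L=1, J=1, parity odd.
Parity must change: even → odd — ✓.
ΔS = 0: S: 1 → 1 — ✓.
ΔJ = 0, ±1 (not J=0↔0): J: 4 → 1, ΔJ = -3 — ✗.
ΔL = 0, ±1 (not L=0↔0): L: 3 → 1, ΔL = -2 — ✗.
Rule(s) violated: ΔL, ΔJ.

forbidden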